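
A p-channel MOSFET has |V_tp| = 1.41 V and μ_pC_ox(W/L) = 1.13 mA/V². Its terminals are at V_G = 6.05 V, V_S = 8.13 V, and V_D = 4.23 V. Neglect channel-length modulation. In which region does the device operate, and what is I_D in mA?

Saturation; I_D = 0.254 mA

V_SG = V_S − V_G = 8.13 − 6.05 = 2.08 V; V_SD = V_S − V_D = 8.13 − 4.23 = 3.9 V.
V_ov = V_SG − |V_tp| = 2.08 − 1.41 = 0.67 V.
Since V_SD = 3.9 V ≥ V_ov = 0.67 V, the device is in saturation.
I_D = ½ k_p V_ov² = 0.5 × 1.13 × 0.67² = 0.254 mA.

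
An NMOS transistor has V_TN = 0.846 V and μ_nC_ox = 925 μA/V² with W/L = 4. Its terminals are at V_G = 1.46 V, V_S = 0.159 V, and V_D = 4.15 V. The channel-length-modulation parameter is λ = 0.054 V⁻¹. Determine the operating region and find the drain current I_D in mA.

Saturation; I_D = 0.466 mA

V_GS = V_G − V_S = 1.46 − 0.159 = 1.3 V; V_DS = V_D − V_S = 4.15 − 0.159 = 3.99 V.
k_n = μ_nC_ox · (W/L) = 3.7 mA/V².
V_ov = V_GS − V_TN = 1.3 − 0.846 = 0.455 V.
Since V_DS = 3.99 V ≥ V_ov = 0.455 V, the device is in saturation.
I_D = ½ k_n V_ov² (1 + λ V_DS) = 0.5 × 3.7 × 0.455² × (1 + 0.054 × 3.99) = 0.466 mA.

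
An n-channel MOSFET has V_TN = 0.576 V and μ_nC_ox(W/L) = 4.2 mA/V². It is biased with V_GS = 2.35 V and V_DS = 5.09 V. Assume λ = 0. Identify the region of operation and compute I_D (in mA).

Saturation; I_D = 6.61 mA

V_ov = V_GS − V_TN = 2.35 − 0.576 = 1.77 V.
Since V_DS = 5.09 V ≥ V_ov = 1.77 V, the device is in saturation.
I_D = ½ k_n V_ov² = 0.5 × 4.2 × 1.77² = 6.61 mA.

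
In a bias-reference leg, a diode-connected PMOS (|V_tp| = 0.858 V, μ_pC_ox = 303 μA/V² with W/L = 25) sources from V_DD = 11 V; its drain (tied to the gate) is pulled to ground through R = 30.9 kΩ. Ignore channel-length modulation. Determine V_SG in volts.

V_SG = 1.15 V

With gate tied to drain, V_SG = V_SD ≥ V_SG − |V_tp|, so the device is in saturation.
k_p = μ_pC_ox · (W/L) = 7.575 mA/V².
KCL at the drain: ½ k_p (V_SG − |V_tp|)² = (V_DD − V_SG)/R.
Let x = V_SG − 0.858. Then 117 x² + x − 10.14 = 0, giving x = 0.29 V (positive root), so V_SG = 1.15 V.
I_D = (V_DD − V_SG)/R = (11 − 1.15) / 30.9 = 0.319 mA.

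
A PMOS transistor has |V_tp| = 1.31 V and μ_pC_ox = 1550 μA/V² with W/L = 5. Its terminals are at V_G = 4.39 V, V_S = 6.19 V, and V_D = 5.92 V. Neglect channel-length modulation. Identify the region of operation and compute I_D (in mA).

Triode; I_D = 0.743 mA

V_SG = V_S − V_G = 6.19 − 4.39 = 1.8 V; V_SD = V_S − V_D = 6.19 − 5.92 = 0.27 V.
k_p = μ_pC_ox · (W/L) = 7.75 mA/V².
V_ov = V_SG − |V_tp| = 1.8 − 1.31 = 0.49 V.
Since V_SD = 0.27 V < V_ov = 0.49 V, the device is in the triode region.
I_D = k_p [V_ov · V_SD − ½ V_SD²] = 7.75 × [0.49 × 0.27 − 0.5 × 0.27²] = 0.743 mA.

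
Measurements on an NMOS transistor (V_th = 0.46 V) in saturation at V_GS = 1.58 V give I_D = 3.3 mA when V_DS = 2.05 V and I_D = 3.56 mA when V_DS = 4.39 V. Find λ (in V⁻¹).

λ = 0.0362 V⁻¹

With V_GS fixed, I_D ∝ (1 + λ V_DS) in saturation, so I_D2/I_D1 = (1 + λ V_DS2)/(1 + λ V_DS1).
3.56/3.3 = 1.079 = (1 + 4.39 λ)/(1 + 2.05 λ).
Solving: λ (I_D1 V_DS2 − I_D2 V_DS1) = I_D2 − I_D1, so λ = (3.56 − 3.3) / (3.3 × 4.39 − 3.56 × 2.05) = 0.26 / 7.19 = 0.0362 V⁻¹.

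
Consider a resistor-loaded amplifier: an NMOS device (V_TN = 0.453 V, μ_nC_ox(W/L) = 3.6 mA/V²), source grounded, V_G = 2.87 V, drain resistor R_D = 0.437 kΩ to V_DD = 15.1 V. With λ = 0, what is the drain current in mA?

V_GS = V_G = 2.87 V, so V_ov = 2.87 − 0.453 = 2.42 V.
Assume saturation: I_D = ½ k_n V_ov² = 0.5 × 3.6 × 2.42² = 10.5 mA, giving V_DS = V_DD − I_D R_D = 15.1 − 10.5 × 0.437 = 10.5 V.
V_DS = 10.5 V ≥ V_ov = 2.42 V, confirming saturation.

I_D = 10.5 mA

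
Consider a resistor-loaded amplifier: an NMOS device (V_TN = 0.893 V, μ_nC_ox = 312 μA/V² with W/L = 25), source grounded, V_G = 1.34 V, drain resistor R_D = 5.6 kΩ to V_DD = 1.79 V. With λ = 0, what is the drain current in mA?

I_D = 0.302 mA

V_GS = V_G = 1.34 V, so V_ov = 1.34 − 0.893 = 0.447 V.
k_n = μ_nC_ox · (W/L) = 7.8 mA/V².
Assume saturation: I_D = ½ k_n V_ov² = 0.5 × 7.8 × 0.447² = 0.779 mA, giving V_DS = V_DD − I_D R_D = 1.79 − 0.779 × 5.6 = -2.57 V.
But -2.57 V < V_ov = 0.447 V, so the device is actually in triode.
In triode I_D = k_n[V_ov V_DS − ½ V_DS²] and I_D = (V_DD − V_DS)/R_D. Equating: 21.8 V_DS² − 20.52 V_DS + 1.79 = 0, giving V_DS = 0.0973 V (the root below V_ov).
I_D = (1.79 − 0.0973) / 5.6 = 0.302 mA.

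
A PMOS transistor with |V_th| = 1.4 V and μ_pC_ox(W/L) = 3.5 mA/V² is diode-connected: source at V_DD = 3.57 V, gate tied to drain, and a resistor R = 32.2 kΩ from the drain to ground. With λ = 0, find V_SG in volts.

With gate tied to drain, V_SG = V_SD ≥ V_SG − |V_th|, so the device is in saturation.
KCL at the drain: ½ k_p (V_SG − |V_th|)² = (V_DD − V_SG)/R.
Let x = V_SG − 1.4. Then 56.4 x² + x − 2.17 = 0, giving x = 0.188 V (positive root), so V_SG = 1.59 V.
I_D = (V_DD − V_SG)/R = (3.57 − 1.59) / 32.2 = 0.0616 mA.

V_SG = 1.59 V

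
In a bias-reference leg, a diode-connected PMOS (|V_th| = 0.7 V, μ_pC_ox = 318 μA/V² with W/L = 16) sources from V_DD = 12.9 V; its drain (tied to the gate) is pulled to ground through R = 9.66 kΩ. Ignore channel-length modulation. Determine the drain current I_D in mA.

I_D = 1.19 mA

With gate tied to drain, V_SG = V_SD ≥ V_SG − |V_th|, so the device is in saturation.
k_p = μ_pC_ox · (W/L) = 5.088 mA/V².
KCL at the drain: ½ k_p (V_SG − |V_th|)² = (V_DD − V_SG)/R.
Let x = V_SG − 0.7. Then 24.6 x² + x − 12.2 = 0, giving x = 0.685 V (positive root), so V_SG = 1.38 V.
I_D = (V_DD − V_SG)/R = (12.9 − 1.38) / 9.66 = 1.19 mA.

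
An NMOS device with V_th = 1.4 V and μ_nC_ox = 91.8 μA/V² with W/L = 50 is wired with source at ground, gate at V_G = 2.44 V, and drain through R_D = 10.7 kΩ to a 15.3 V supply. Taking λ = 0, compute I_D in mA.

V_GS = V_G = 2.44 V, so V_ov = 2.44 − 1.4 = 1.04 V.
k_n = μ_nC_ox · (W/L) = 4.59 mA/V².
Assume saturation: I_D = ½ k_n V_ov² = 0.5 × 4.59 × 1.04² = 2.48 mA, giving V_DS = V_DD − I_D R_D = 15.3 − 2.48 × 10.7 = -11.3 V.
But -11.3 V < V_ov = 1.04 V, so the device is actually in triode.
In triode I_D = k_n[V_ov V_DS − ½ V_DS²] and I_D = (V_DD − V_DS)/R_D. Equating: 24.6 V_DS² − 52.08 V_DS + 15.3 = 0, giving V_DS = 0.352 V (the root below V_ov).
I_D = (15.3 − 0.352) / 10.7 = 1.4 mA.

I_D = 1.40 mA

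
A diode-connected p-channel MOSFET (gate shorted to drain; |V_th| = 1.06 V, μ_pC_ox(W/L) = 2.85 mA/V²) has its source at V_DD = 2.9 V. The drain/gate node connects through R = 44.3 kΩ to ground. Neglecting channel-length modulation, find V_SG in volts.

With gate tied to drain, V_SG = V_SD ≥ V_SG − |V_th|, so the device is in saturation.
KCL at the drain: ½ k_p (V_SG − |V_th|)² = (V_DD − V_SG)/R.
Let x = V_SG − 1.06. Then 63.1 x² + x − 1.84 = 0, giving x = 0.163 V (positive root), so V_SG = 1.22 V.
I_D = (V_DD − V_SG)/R = (2.9 − 1.22) / 44.3 = 0.0379 mA.

V_SG = 1.22 V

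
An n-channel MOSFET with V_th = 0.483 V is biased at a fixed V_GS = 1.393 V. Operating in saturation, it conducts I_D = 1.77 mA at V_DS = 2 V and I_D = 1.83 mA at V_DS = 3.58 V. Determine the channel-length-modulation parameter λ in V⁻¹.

With V_GS fixed, I_D ∝ (1 + λ V_DS) in saturation, so I_D2/I_D1 = (1 + λ V_DS2)/(1 + λ V_DS1).
1.83/1.77 = 1.034 = (1 + 3.58 λ)/(1 + 2 λ).
Solving: λ (I_D1 V_DS2 − I_D2 V_DS1) = I_D2 − I_D1, so λ = (1.83 − 1.77) / (1.77 × 3.58 − 1.83 × 2) = 0.06 / 2.68 = 0.0224 V⁻¹.

λ = 0.0224 V⁻¹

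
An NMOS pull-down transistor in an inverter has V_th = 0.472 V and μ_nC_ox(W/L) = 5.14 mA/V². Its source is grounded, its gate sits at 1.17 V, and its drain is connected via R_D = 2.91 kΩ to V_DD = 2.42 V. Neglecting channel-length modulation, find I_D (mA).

I_D = 0.744 mA

V_GS = V_G = 1.17 V, so V_ov = 1.17 − 0.472 = 0.698 V.
Assume saturation: I_D = ½ k_n V_ov² = 0.5 × 5.14 × 0.698² = 1.25 mA, giving V_DS = V_DD − I_D R_D = 2.42 − 1.25 × 2.91 = -1.22 V.
But -1.22 V < V_ov = 0.698 V, so the device is actually in triode.
In triode I_D = k_n[V_ov V_DS − ½ V_DS²] and I_D = (V_DD − V_DS)/R_D. Equating: 7.48 V_DS² − 11.44 V_DS + 2.42 = 0, giving V_DS = 0.254 V (the root below V_ov).
I_D = (2.42 − 0.254) / 2.91 = 0.744 mA.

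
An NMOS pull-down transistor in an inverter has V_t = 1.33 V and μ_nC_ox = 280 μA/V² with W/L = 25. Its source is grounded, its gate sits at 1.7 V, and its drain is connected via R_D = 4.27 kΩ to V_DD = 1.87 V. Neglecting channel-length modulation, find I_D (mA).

I_D = 0.389 mA

V_GS = V_G = 1.7 V, so V_ov = 1.7 − 1.33 = 0.37 V.
k_n = μ_nC_ox · (W/L) = 7 mA/V².
Assume saturation: I_D = ½ k_n V_ov² = 0.5 × 7 × 0.37² = 0.479 mA, giving V_DS = V_DD − I_D R_D = 1.87 − 0.479 × 4.27 = -0.176 V.
But -0.176 V < V_ov = 0.37 V, so the device is actually in triode.
In triode I_D = k_n[V_ov V_DS − ½ V_DS²] and I_D = (V_DD − V_DS)/R_D. Equating: 14.9 V_DS² − 12.06 V_DS + 1.87 = 0, giving V_DS = 0.209 V (the root below V_ov).
I_D = (1.87 − 0.209) / 4.27 = 0.389 mA.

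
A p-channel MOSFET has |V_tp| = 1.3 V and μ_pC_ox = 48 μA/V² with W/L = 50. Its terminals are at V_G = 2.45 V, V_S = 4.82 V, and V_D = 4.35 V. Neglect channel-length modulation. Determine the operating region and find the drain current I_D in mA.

V_SG = V_S − V_G = 4.82 − 2.45 = 2.37 V; V_SD = V_S − V_D = 4.82 − 4.35 = 0.47 V.
k_p = μ_pC_ox · (W/L) = 2.4 mA/V².
V_ov = V_SG − |V_tp| = 2.37 − 1.3 = 1.07 V.
Since V_SD = 0.47 V < V_ov = 1.07 V, the device is in the triode region.
I_D = k_p [V_ov · V_SD − ½ V_SD²] = 2.4 × [1.07 × 0.47 − 0.5 × 0.47²] = 0.942 mA.

Triode; I_D = 0.942 mA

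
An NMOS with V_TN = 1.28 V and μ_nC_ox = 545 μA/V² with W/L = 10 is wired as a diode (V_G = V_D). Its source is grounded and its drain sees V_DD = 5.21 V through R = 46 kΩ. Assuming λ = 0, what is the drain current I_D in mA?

I_D = 0.0817 mA

With gate tied to drain, V_GS = V_DS ≥ V_GS − V_TN, so the device is in saturation.
k_n = μ_nC_ox · (W/L) = 5.45 mA/V².
KCL at the drain: ½ k_n (V_GS − V_TN)² = (V_DD − V_GS)/R.
Let x = V_GS − 1.28. Then 125 x² + x − 3.93 = 0, giving x = 0.173 V (positive root), so V_GS = 1.45 V.
I_D = (V_DD − V_GS)/R = (5.21 − 1.45) / 46 = 0.0817 mA.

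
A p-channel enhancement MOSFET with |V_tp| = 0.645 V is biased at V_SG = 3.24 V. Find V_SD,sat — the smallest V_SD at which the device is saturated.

V_SD,sat = 2.60 V

The boundary between triode and saturation is V_SD = V_SG − |V_tp| = V_ov.
V_ov = 3.24 − 0.645 = 2.6 V.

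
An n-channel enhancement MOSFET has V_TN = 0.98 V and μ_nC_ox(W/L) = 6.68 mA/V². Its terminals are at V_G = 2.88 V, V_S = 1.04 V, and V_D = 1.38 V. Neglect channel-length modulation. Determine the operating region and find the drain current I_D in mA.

V_GS = V_G − V_S = 2.88 − 1.04 = 1.84 V; V_DS = V_D − V_S = 1.38 − 1.04 = 0.34 V.
V_ov = V_GS − V_TN = 1.84 − 0.98 = 0.86 V.
Since V_DS = 0.34 V < V_ov = 0.86 V, the device is in the triode region.
I_D = k_n [V_ov · V_DS − ½ V_DS²] = 6.68 × [0.86 × 0.34 − 0.5 × 0.34²] = 1.57 mA.

Triode; I_D = 1.57 mA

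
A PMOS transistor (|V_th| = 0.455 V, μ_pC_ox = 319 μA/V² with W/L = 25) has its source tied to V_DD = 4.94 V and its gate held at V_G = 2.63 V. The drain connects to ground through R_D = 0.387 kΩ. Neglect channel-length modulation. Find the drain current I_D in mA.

I_D = 10.3 mA

V_SG = V_DD − V_G = 4.94 − 2.63 = 2.31 V, so V_ov = 2.31 − 0.455 = 1.86 V.
k_p = μ_pC_ox · (W/L) = 7.975 mA/V².
Assume saturation: I_D = ½ k_p V_ov² = 0.5 × 7.975 × 1.86² = 13.7 mA, giving V_SD = V_DD − I_D R_D = 4.94 − 13.7 × 0.387 = -0.37 V.
But -0.37 V < V_ov = 1.86 V, so the device is actually in triode.
In triode I_D = k_p[V_ov V_SD − ½ V_SD²] and I_D = (V_DD − V_SD)/R_D. Equating: 1.54 V_SD² − 6.725 V_SD + 4.94 = 0, giving V_SD = 0.935 V (the root below V_ov).
I_D = (4.94 − 0.935) / 0.387 = 10.3 mA.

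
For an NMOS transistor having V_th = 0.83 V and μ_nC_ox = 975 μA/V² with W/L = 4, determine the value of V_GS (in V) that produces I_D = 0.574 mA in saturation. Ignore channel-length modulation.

k_n = μ_nC_ox · (W/L) = 3.9 mA/V².
In saturation I_D = ½ k_n (V_GS − V_th)², so V_GS − V_th = √(2 I_D / k_n) = √(2 × 0.574 / 3.9) = 0.543 V.
V_GS = 0.83 + 0.543 = 1.37 V.

V_GS = 1.37 V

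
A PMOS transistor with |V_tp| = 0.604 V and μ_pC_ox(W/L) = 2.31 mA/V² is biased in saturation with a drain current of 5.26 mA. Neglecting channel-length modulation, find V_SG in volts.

V_SG = 2.74 V

In saturation I_D = ½ k_p (V_SG − |V_tp|)², so V_SG − |V_tp| = √(2 I_D / k_p) = √(2 × 5.26 / 2.31) = 2.13 V.
V_SG = 0.604 + 2.13 = 2.74 V.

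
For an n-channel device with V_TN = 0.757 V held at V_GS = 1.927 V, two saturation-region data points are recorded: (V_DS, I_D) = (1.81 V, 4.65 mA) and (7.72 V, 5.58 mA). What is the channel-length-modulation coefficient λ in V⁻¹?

λ = 0.0360 V⁻¹

With V_GS fixed, I_D ∝ (1 + λ V_DS) in saturation, so I_D2/I_D1 = (1 + λ V_DS2)/(1 + λ V_DS1).
5.58/4.65 = 1.2 = (1 + 7.72 λ)/(1 + 1.81 λ).
Solving: λ (I_D1 V_DS2 − I_D2 V_DS1) = I_D2 − I_D1, so λ = (5.58 − 4.65) / (4.65 × 7.72 − 5.58 × 1.81) = 0.93 / 25.8 = 0.036 V⁻¹.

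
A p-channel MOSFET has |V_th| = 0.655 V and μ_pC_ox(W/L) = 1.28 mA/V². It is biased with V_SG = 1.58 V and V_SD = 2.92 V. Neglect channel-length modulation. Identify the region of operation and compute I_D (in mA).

V_ov = V_SG − |V_th| = 1.58 − 0.655 = 0.925 V.
Since V_SD = 2.92 V ≥ V_ov = 0.925 V, the device is in saturation.
I_D = ½ k_p V_ov² = 0.5 × 1.28 × 0.925² = 0.548 mA.

Saturation; I_D = 0.548 mA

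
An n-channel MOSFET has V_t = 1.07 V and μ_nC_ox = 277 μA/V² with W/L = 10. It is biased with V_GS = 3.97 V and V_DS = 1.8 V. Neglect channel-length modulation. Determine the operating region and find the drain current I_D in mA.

Triode; I_D = 9.97 mA

k_n = μ_nC_ox · (W/L) = 2.77 mA/V².
V_ov = V_GS − V_t = 3.97 − 1.07 = 2.9 V.
Since V_DS = 1.8 V < V_ov = 2.9 V, the device is in the triode region.
I_D = k_n [V_ov · V_DS − ½ V_DS²] = 2.77 × [2.9 × 1.8 − 0.5 × 1.8²] = 9.97 mA.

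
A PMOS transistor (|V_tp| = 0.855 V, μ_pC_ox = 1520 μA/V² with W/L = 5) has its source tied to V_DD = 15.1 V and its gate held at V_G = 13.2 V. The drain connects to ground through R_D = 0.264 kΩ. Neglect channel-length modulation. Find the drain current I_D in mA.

V_SG = V_DD − V_G = 15.1 − 13.2 = 1.9 V, so V_ov = 1.9 − 0.855 = 1.05 V.
k_p = μ_pC_ox · (W/L) = 7.6 mA/V².
Assume saturation: I_D = ½ k_p V_ov² = 0.5 × 7.6 × 1.05² = 4.15 mA, giving V_SD = V_DD − I_D R_D = 15.1 − 4.15 × 0.264 = 14 V.
V_SD = 14 V ≥ V_ov = 1.05 V, confirming saturation.

I_D = 4.15 mA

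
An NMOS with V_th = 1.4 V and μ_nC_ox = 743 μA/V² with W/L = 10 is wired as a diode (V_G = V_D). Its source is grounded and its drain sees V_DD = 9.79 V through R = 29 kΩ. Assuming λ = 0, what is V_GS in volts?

With gate tied to drain, V_GS = V_DS ≥ V_GS − V_th, so the device is in saturation.
k_n = μ_nC_ox · (W/L) = 7.43 mA/V².
KCL at the drain: ½ k_n (V_GS − V_th)² = (V_DD − V_GS)/R.
Let x = V_GS − 1.4. Then 108 x² + x − 8.39 = 0, giving x = 0.274 V (positive root), so V_GS = 1.67 V.
I_D = (V_DD − V_GS)/R = (9.79 − 1.67) / 29 = 0.28 mA.

V_GS = 1.67 V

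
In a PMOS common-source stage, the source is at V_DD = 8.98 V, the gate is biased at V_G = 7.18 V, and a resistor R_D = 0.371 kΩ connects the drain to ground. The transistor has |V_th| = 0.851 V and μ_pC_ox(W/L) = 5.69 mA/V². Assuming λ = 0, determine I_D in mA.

I_D = 2.56 mA

V_SG = V_DD − V_G = 8.98 − 7.18 = 1.8 V, so V_ov = 1.8 − 0.851 = 0.949 V.
Assume saturation: I_D = ½ k_p V_ov² = 0.5 × 5.69 × 0.949² = 2.56 mA, giving V_SD = V_DD − I_D R_D = 8.98 − 2.56 × 0.371 = 8.03 V.
V_SD = 8.03 V ≥ V_ov = 0.949 V, confirming saturation.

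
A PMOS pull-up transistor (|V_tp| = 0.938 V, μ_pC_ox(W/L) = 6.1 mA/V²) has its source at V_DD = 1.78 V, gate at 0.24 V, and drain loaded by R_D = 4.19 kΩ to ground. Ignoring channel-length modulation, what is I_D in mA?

V_SG = V_DD − V_G = 1.78 − 0.24 = 1.54 V, so V_ov = 1.54 − 0.938 = 0.602 V.
Assume saturation: I_D = ½ k_p V_ov² = 0.5 × 6.1 × 0.602² = 1.11 mA, giving V_SD = V_DD − I_D R_D = 1.78 − 1.11 × 4.19 = -2.85 V.
But -2.85 V < V_ov = 0.602 V, so the device is actually in triode.
In triode I_D = k_p[V_ov V_SD − ½ V_SD²] and I_D = (V_DD − V_SD)/R_D. Equating: 12.8 V_SD² − 16.39 V_SD + 1.78 = 0, giving V_SD = 0.12 V (the root below V_ov).
I_D = (1.78 − 0.12) / 4.19 = 0.396 mA.

I_D = 0.396 mA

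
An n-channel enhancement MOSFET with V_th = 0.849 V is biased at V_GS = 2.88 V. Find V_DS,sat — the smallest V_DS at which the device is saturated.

The boundary between triode and saturation is V_DS = V_GS − V_th = V_ov.
V_ov = 2.88 − 0.849 = 2.03 V.

V_DS,sat = 2.03 V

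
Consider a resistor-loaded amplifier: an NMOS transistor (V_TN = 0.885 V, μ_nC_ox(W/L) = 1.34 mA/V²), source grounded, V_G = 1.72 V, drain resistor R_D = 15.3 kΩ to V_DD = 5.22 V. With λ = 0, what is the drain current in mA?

V_GS = V_G = 1.72 V, so V_ov = 1.72 − 0.885 = 0.835 V.
Assume saturation: I_D = ½ k_n V_ov² = 0.5 × 1.34 × 0.835² = 0.467 mA, giving V_DS = V_DD − I_D R_D = 5.22 − 0.467 × 15.3 = -1.93 V.
But -1.93 V < V_ov = 0.835 V, so the device is actually in triode.
In triode I_D = k_n[V_ov V_DS − ½ V_DS²] and I_D = (V_DD − V_DS)/R_D. Equating: 10.3 V_DS² − 18.12 V_DS + 5.22 = 0, giving V_DS = 0.362 V (the root below V_ov).
I_D = (5.22 − 0.362) / 15.3 = 0.317 mA.

I_D = 0.317 mA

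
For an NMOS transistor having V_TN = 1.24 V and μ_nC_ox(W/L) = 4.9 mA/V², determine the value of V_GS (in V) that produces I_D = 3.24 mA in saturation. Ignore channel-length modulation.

In saturation I_D = ½ k_n (V_GS − V_TN)², so V_GS − V_TN = √(2 I_D / k_n) = √(2 × 3.24 / 4.9) = 1.15 V.
V_GS = 1.24 + 1.15 = 2.39 V.

V_GS = 2.39 V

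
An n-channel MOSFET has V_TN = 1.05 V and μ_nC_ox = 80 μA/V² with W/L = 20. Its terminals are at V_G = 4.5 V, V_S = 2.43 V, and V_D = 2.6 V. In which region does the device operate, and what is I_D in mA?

Triode; I_D = 0.254 mA

V_GS = V_G − V_S = 4.5 − 2.43 = 2.07 V; V_DS = V_D − V_S = 2.6 − 2.43 = 0.17 V.
k_n = μ_nC_ox · (W/L) = 1.6 mA/V².
V_ov = V_GS − V_TN = 2.07 − 1.05 = 1.02 V.
Since V_DS = 0.17 V < V_ov = 1.02 V, the device is in the triode region.
I_D = k_n [V_ov · V_DS − ½ V_DS²] = 1.6 × [1.02 × 0.17 − 0.5 × 0.17²] = 0.254 mA.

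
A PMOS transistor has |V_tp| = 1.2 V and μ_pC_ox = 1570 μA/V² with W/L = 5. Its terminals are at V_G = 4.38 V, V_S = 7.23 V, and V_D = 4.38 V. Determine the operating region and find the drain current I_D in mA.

V_SG = V_S − V_G = 7.23 − 4.38 = 2.85 V; V_SD = V_S − V_D = 7.23 − 4.38 = 2.85 V.
k_p = μ_pC_ox · (W/L) = 7.85 mA/V².
V_ov = V_SG − |V_tp| = 2.85 − 1.2 = 1.65 V.
Since V_SD = 2.85 V ≥ V_ov = 1.65 V, the device is in saturation.
I_D = ½ k_p V_ov² = 0.5 × 7.85 × 1.65² = 10.7 mA.

Saturation; I_D = 10.7 mA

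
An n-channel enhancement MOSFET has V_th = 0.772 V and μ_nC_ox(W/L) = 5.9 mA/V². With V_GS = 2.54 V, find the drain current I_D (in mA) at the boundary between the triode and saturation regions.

I_D = 9.22 mA

At the boundary V_DS = V_ov = V_GS − V_th = 2.54 − 0.772 = 1.77 V.
I_D = ½ k_n V_ov² = 0.5 × 5.9 × 1.77² = 9.22 mA.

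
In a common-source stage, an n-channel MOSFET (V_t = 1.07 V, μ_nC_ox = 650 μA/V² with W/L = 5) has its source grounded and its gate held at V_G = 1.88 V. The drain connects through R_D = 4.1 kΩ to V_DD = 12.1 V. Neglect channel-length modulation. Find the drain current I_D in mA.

I_D = 1.07 mA

V_GS = V_G = 1.88 V, so V_ov = 1.88 − 1.07 = 0.81 V.
k_n = μ_nC_ox · (W/L) = 3.25 mA/V².
Assume saturation: I_D = ½ k_n V_ov² = 0.5 × 3.25 × 0.81² = 1.07 mA, giving V_DS = V_DD − I_D R_D = 12.1 − 1.07 × 4.1 = 7.73 V.
V_DS = 7.73 V ≥ V_ov = 0.81 V, confirming saturation.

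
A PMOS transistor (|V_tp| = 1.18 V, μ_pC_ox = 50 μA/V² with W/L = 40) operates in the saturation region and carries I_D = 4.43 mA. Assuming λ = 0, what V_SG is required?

k_p = μ_pC_ox · (W/L) = 2 mA/V².
In saturation I_D = ½ k_p (V_SG − |V_tp|)², so V_SG − |V_tp| = √(2 I_D / k_p) = √(2 × 4.43 / 2) = 2.1 V.
V_SG = 1.18 + 2.1 = 3.28 V.

V_SG = 3.28 V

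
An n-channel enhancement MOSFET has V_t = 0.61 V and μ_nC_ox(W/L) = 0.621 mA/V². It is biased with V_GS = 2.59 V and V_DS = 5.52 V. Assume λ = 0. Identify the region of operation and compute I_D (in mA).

V_ov = V_GS − V_t = 2.59 − 0.61 = 1.98 V.
Since V_DS = 5.52 V ≥ V_ov = 1.98 V, the device is in saturation.
I_D = ½ k_n V_ov² = 0.5 × 0.621 × 1.98² = 1.22 mA.

Saturation; I_D = 1.22 mA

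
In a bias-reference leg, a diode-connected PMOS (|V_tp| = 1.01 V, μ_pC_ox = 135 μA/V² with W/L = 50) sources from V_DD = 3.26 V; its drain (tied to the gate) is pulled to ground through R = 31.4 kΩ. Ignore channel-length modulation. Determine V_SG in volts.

V_SG = 1.15 V

With gate tied to drain, V_SG = V_SD ≥ V_SG − |V_tp|, so the device is in saturation.
k_p = μ_pC_ox · (W/L) = 6.75 mA/V².
KCL at the drain: ½ k_p (V_SG − |V_tp|)² = (V_DD − V_SG)/R.
Let x = V_SG − 1.01. Then 106 x² + x − 2.25 = 0, giving x = 0.141 V (positive root), so V_SG = 1.15 V.
I_D = (V_DD − V_SG)/R = (3.26 − 1.15) / 31.4 = 0.0672 mA.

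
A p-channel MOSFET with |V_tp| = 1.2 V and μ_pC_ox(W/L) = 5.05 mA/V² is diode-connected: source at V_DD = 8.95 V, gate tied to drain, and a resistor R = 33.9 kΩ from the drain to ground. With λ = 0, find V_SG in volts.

With gate tied to drain, V_SG = V_SD ≥ V_SG − |V_tp|, so the device is in saturation.
KCL at the drain: ½ k_p (V_SG − |V_tp|)² = (V_DD − V_SG)/R.
Let x = V_SG − 1.2. Then 85.6 x² + x − 7.75 = 0, giving x = 0.295 V (positive root), so V_SG = 1.5 V.
I_D = (V_DD − V_SG)/R = (8.95 − 1.5) / 33.9 = 0.22 mA.

V_SG = 1.50 V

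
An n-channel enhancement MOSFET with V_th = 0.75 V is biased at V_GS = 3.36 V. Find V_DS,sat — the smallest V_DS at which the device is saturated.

V_DS,sat = 2.61 V

The boundary between triode and saturation is V_DS = V_GS − V_th = V_ov.
V_ov = 3.36 − 0.75 = 2.61 V.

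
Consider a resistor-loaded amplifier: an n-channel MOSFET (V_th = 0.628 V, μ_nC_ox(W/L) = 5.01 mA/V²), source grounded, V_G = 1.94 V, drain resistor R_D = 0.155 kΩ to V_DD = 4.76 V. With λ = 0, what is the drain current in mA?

I_D = 4.31 mA

V_GS = V_G = 1.94 V, so V_ov = 1.94 − 0.628 = 1.31 V.
Assume saturation: I_D = ½ k_n V_ov² = 0.5 × 5.01 × 1.31² = 4.31 mA, giving V_DS = V_DD − I_D R_D = 4.76 − 4.31 × 0.155 = 4.09 V.
V_DS = 4.09 V ≥ V_ov = 1.31 V, confirming saturation.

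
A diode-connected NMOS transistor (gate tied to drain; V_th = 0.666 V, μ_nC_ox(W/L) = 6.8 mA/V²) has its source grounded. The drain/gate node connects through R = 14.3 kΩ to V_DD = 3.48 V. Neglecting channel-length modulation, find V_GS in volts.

V_GS = 0.897 V

With gate tied to drain, V_GS = V_DS ≥ V_GS − V_th, so the device is in saturation.
KCL at the drain: ½ k_n (V_GS − V_th)² = (V_DD − V_GS)/R.
Let x = V_GS − 0.666. Then 48.6 x² + x − 2.814 = 0, giving x = 0.231 V (positive root), so V_GS = 0.897 V.
I_D = (V_DD − V_GS)/R = (3.48 − 0.897) / 14.3 = 0.181 mA.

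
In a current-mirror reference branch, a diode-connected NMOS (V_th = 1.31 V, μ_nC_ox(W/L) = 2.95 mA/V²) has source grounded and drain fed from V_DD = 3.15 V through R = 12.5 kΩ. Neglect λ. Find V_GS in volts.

V_GS = 1.60 V

With gate tied to drain, V_GS = V_DS ≥ V_GS − V_th, so the device is in saturation.
KCL at the drain: ½ k_n (V_GS − V_th)² = (V_DD − V_GS)/R.
Let x = V_GS − 1.31. Then 18.4 x² + x − 1.84 = 0, giving x = 0.29 V (positive root), so V_GS = 1.6 V.
I_D = (V_DD − V_GS)/R = (3.15 − 1.6) / 12.5 = 0.124 mA.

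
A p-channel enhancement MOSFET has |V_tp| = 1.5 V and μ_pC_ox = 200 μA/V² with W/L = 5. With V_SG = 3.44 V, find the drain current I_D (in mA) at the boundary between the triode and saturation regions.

At the boundary V_SD = V_ov = V_SG − |V_tp| = 3.44 − 1.5 = 1.94 V.
k_p = μ_pC_ox · (W/L) = 1 mA/V².
I_D = ½ k_p V_ov² = 0.5 × 1 × 1.94² = 1.88 mA.

I_D = 1.88 mA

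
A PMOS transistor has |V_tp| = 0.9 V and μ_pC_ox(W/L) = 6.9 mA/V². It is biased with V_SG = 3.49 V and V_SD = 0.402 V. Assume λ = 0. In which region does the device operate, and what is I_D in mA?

V_ov = V_SG − |V_tp| = 3.49 − 0.9 = 2.59 V.
Since V_SD = 0.402 V < V_ov = 2.59 V, the device is in the triode region.
I_D = k_p [V_ov · V_SD − ½ V_SD²] = 6.9 × [2.59 × 0.402 − 0.5 × 0.402²] = 6.63 mA.

Triode; I_D = 6.63 mA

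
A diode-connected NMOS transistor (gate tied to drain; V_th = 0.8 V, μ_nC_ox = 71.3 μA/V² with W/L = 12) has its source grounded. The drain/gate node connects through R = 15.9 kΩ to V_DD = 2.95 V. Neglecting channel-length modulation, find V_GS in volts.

V_GS = 1.29 V

With gate tied to drain, V_GS = V_DS ≥ V_GS − V_th, so the device is in saturation.
k_n = μ_nC_ox · (W/L) = 0.8556 mA/V².
KCL at the drain: ½ k_n (V_GS − V_th)² = (V_DD − V_GS)/R.
Let x = V_GS − 0.8. Then 6.8 x² + x − 2.15 = 0, giving x = 0.493 V (positive root), so V_GS = 1.29 V.
I_D = (V_DD − V_GS)/R = (2.95 − 1.29) / 15.9 = 0.104 mA.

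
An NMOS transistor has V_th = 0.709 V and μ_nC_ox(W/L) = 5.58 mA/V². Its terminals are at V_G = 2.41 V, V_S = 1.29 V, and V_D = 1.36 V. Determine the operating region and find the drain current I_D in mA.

Triode; I_D = 0.147 mA

V_GS = V_G − V_S = 2.41 − 1.29 = 1.12 V; V_DS = V_D − V_S = 1.36 − 1.29 = 0.07 V.
V_ov = V_GS − V_th = 1.12 − 0.709 = 0.411 V.
Since V_DS = 0.07 V < V_ov = 0.411 V, the device is in the triode region.
I_D = k_n [V_ov · V_DS − ½ V_DS²] = 5.58 × [0.411 × 0.07 − 0.5 × 0.07²] = 0.147 mA.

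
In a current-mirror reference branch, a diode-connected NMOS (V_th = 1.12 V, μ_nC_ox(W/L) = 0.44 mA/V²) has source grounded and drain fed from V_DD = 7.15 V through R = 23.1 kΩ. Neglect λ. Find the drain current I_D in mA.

With gate tied to drain, V_GS = V_DS ≥ V_GS − V_th, so the device is in saturation.
KCL at the drain: ½ k_n (V_GS − V_th)² = (V_DD − V_GS)/R.
Let x = V_GS − 1.12. Then 5.08 x² + x − 6.03 = 0, giving x = 0.995 V (positive root), so V_GS = 2.12 V.
I_D = (V_DD − V_GS)/R = (7.15 − 2.12) / 23.1 = 0.218 mA.

I_D = 0.218 mA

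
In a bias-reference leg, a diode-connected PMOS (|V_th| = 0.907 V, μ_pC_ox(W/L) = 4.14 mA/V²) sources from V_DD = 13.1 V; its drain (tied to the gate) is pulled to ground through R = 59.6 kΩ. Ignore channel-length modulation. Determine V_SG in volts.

With gate tied to drain, V_SG = V_SD ≥ V_SG − |V_th|, so the device is in saturation.
KCL at the drain: ½ k_p (V_SG − |V_th|)² = (V_DD − V_SG)/R.
Let x = V_SG − 0.907. Then 123 x² + x − 12.19 = 0, giving x = 0.31 V (positive root), so V_SG = 1.22 V.
I_D = (V_DD − V_SG)/R = (13.1 − 1.22) / 59.6 = 0.199 mA.

V_SG = 1.22 V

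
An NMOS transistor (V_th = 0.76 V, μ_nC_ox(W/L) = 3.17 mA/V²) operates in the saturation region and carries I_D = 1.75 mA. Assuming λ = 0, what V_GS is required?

V_GS = 1.81 V

In saturation I_D = ½ k_n (V_GS − V_th)², so V_GS − V_th = √(2 I_D / k_n) = √(2 × 1.75 / 3.17) = 1.05 V.
V_GS = 0.76 + 1.05 = 1.81 V.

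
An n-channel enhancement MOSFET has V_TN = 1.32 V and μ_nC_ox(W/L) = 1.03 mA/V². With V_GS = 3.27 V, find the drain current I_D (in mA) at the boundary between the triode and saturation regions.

At the boundary V_DS = V_ov = V_GS − V_TN = 3.27 − 1.32 = 1.95 V.
I_D = ½ k_n V_ov² = 0.5 × 1.03 × 1.95² = 1.96 mA.

I_D = 1.96 mA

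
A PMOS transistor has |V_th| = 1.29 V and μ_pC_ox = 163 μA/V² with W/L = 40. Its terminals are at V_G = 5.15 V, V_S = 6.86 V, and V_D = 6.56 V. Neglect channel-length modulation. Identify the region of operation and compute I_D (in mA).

V_SG = V_S − V_G = 6.86 − 5.15 = 1.71 V; V_SD = V_S − V_D = 6.86 − 6.56 = 0.3 V.
k_p = μ_pC_ox · (W/L) = 6.52 mA/V².
V_ov = V_SG − |V_th| = 1.71 − 1.29 = 0.42 V.
Since V_SD = 0.3 V < V_ov = 0.42 V, the device is in the triode region.
I_D = k_p [V_ov · V_SD − ½ V_SD²] = 6.52 × [0.42 × 0.3 − 0.5 × 0.3²] = 0.528 mA.

Triode; I_D = 0.528 mA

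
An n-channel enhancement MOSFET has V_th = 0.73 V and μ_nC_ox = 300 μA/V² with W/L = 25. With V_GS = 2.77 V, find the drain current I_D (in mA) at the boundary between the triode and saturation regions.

I_D = 15.6 mA

At the boundary V_DS = V_ov = V_GS − V_th = 2.77 − 0.73 = 2.04 V.
k_n = μ_nC_ox · (W/L) = 7.5 mA/V².
I_D = ½ k_n V_ov² = 0.5 × 7.5 × 2.04² = 15.6 mA.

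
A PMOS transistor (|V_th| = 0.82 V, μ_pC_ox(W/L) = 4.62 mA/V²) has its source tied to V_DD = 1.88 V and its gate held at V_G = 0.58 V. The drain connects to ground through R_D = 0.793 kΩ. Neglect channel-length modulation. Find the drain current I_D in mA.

V_SG = V_DD − V_G = 1.88 − 0.58 = 1.3 V, so V_ov = 1.3 − 0.82 = 0.48 V.
Assume saturation: I_D = ½ k_p V_ov² = 0.5 × 4.62 × 0.48² = 0.532 mA, giving V_SD = V_DD − I_D R_D = 1.88 − 0.532 × 0.793 = 1.46 V.
V_SD = 1.46 V ≥ V_ov = 0.48 V, confirming saturation.

I_D = 0.532 mA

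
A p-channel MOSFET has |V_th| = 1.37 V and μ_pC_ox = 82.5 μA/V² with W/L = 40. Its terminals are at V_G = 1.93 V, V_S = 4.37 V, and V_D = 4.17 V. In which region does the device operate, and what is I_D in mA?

Triode; I_D = 0.640 mA

V_SG = V_S − V_G = 4.37 − 1.93 = 2.44 V; V_SD = V_S − V_D = 4.37 − 4.17 = 0.2 V.
k_p = μ_pC_ox · (W/L) = 3.3 mA/V².
V_ov = V_SG − |V_th| = 2.44 − 1.37 = 1.07 V.
Since V_SD = 0.2 V < V_ov = 1.07 V, the device is in the triode region.
I_D = k_p [V_ov · V_SD − ½ V_SD²] = 3.3 × [1.07 × 0.2 − 0.5 × 0.2²] = 0.64 mA.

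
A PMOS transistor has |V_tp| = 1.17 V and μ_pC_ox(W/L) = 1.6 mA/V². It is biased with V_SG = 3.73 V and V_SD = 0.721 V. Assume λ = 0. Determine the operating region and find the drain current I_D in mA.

V_ov = V_SG − |V_tp| = 3.73 − 1.17 = 2.56 V.
Since V_SD = 0.721 V < V_ov = 2.56 V, the device is in the triode region.
I_D = k_p [V_ov · V_SD − ½ V_SD²] = 1.6 × [2.56 × 0.721 − 0.5 × 0.721²] = 2.54 mA.

Triode; I_D = 2.54 mA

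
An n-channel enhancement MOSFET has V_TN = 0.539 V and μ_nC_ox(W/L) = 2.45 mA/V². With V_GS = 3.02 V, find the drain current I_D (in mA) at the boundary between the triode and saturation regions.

At the boundary V_DS = V_ov = V_GS − V_TN = 3.02 − 0.539 = 2.48 V.
I_D = ½ k_n V_ov² = 0.5 × 2.45 × 2.48² = 7.54 mA.

I_D = 7.54 mA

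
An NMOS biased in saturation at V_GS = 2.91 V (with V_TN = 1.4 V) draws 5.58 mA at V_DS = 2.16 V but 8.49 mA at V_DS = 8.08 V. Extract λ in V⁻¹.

With V_GS fixed, I_D ∝ (1 + λ V_DS) in saturation, so I_D2/I_D1 = (1 + λ V_DS2)/(1 + λ V_DS1).
8.49/5.58 = 1.522 = (1 + 8.08 λ)/(1 + 2.16 λ).
Solving: λ (I_D1 V_DS2 − I_D2 V_DS1) = I_D2 − I_D1, so λ = (8.49 − 5.58) / (5.58 × 8.08 − 8.49 × 2.16) = 2.91 / 26.7 = 0.109 V⁻¹.

λ = 0.109 V⁻¹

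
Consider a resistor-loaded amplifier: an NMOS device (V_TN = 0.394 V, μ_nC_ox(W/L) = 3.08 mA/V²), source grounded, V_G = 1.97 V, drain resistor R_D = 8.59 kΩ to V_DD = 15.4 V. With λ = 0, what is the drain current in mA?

V_GS = V_G = 1.97 V, so V_ov = 1.97 − 0.394 = 1.58 V.
Assume saturation: I_D = ½ k_n V_ov² = 0.5 × 3.08 × 1.58² = 3.83 mA, giving V_DS = V_DD − I_D R_D = 15.4 − 3.83 × 8.59 = -17.5 V.
But -17.5 V < V_ov = 1.58 V, so the device is actually in triode.
In triode I_D = k_n[V_ov V_DS − ½ V_DS²] and I_D = (V_DD − V_DS)/R_D. Equating: 13.2 V_DS² − 42.7 V_DS + 15.4 = 0, giving V_DS = 0.414 V (the root below V_ov).
I_D = (15.4 − 0.414) / 8.59 = 1.74 mA.

I_D = 1.74 mA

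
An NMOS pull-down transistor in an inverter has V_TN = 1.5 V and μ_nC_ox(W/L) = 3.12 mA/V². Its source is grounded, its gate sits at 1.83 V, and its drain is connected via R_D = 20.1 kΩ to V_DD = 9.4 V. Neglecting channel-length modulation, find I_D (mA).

I_D = 0.170 mA

V_GS = V_G = 1.83 V, so V_ov = 1.83 − 1.5 = 0.33 V.
Assume saturation: I_D = ½ k_n V_ov² = 0.5 × 3.12 × 0.33² = 0.17 mA, giving V_DS = V_DD − I_D R_D = 9.4 − 0.17 × 20.1 = 5.99 V.
V_DS = 5.99 V ≥ V_ov = 0.33 V, confirming saturation.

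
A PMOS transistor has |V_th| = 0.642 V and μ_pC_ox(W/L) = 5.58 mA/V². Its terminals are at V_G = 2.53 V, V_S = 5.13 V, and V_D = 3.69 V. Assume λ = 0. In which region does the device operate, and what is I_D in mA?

Triode; I_D = 9.95 mA

V_SG = V_S − V_G = 5.13 − 2.53 = 2.6 V; V_SD = V_S − V_D = 5.13 − 3.69 = 1.44 V.
V_ov = V_SG − |V_th| = 2.6 − 0.642 = 1.96 V.
Since V_SD = 1.44 V < V_ov = 1.96 V, the device is in the triode region.
I_D = k_p [V_ov · V_SD − ½ V_SD²] = 5.58 × [1.96 × 1.44 − 0.5 × 1.44²] = 9.95 mA.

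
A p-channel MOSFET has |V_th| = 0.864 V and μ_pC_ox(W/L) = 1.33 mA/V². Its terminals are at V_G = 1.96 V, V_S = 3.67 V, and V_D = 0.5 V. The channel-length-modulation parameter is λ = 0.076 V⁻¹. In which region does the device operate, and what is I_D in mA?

V_SG = V_S − V_G = 3.67 − 1.96 = 1.71 V; V_SD = V_S − V_D = 3.67 − 0.5 = 3.17 V.
V_ov = V_SG − |V_th| = 1.71 − 0.864 = 0.846 V.
Since V_SD = 3.17 V ≥ V_ov = 0.846 V, the device is in saturation.
I_D = ½ k_p V_ov² (1 + λ V_SD) = 0.5 × 1.33 × 0.846² × (1 + 0.076 × 3.17) = 0.591 mA.

Saturation; I_D = 0.591 mA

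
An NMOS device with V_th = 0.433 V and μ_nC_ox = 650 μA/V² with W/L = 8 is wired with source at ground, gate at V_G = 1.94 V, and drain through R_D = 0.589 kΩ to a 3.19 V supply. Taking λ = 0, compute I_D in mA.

V_GS = V_G = 1.94 V, so V_ov = 1.94 − 0.433 = 1.51 V.
k_n = μ_nC_ox · (W/L) = 5.2 mA/V².
Assume saturation: I_D = ½ k_n V_ov² = 0.5 × 5.2 × 1.51² = 5.9 mA, giving V_DS = V_DD − I_D R_D = 3.19 − 5.9 × 0.589 = -0.288 V.
But -0.288 V < V_ov = 1.51 V, so the device is actually in triode.
In triode I_D = k_n[V_ov V_DS − ½ V_DS²] and I_D = (V_DD − V_DS)/R_D. Equating: 1.53 V_DS² − 5.616 V_DS + 3.19 = 0, giving V_DS = 0.703 V (the root below V_ov).
I_D = (3.19 − 0.703) / 0.589 = 4.22 mA.

I_D = 4.22 mA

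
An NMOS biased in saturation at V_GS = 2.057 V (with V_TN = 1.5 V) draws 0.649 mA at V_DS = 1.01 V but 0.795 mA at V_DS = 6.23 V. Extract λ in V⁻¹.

λ = 0.0451 V⁻¹

With V_GS fixed, I_D ∝ (1 + λ V_DS) in saturation, so I_D2/I_D1 = (1 + λ V_DS2)/(1 + λ V_DS1).
0.795/0.649 = 1.225 = (1 + 6.23 λ)/(1 + 1.01 λ).
Solving: λ (I_D1 V_DS2 − I_D2 V_DS1) = I_D2 − I_D1, so λ = (0.795 − 0.649) / (0.649 × 6.23 − 0.795 × 1.01) = 0.146 / 3.24 = 0.0451 V⁻¹.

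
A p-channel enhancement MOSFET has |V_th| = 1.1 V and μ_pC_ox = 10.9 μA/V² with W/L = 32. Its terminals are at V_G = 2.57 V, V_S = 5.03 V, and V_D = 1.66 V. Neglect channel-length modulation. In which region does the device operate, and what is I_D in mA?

Saturation; I_D = 0.323 mA

V_SG = V_S − V_G = 5.03 − 2.57 = 2.46 V; V_SD = V_S − V_D = 5.03 − 1.66 = 3.37 V.
k_p = μ_pC_ox · (W/L) = 0.3488 mA/V².
V_ov = V_SG − |V_th| = 2.46 − 1.1 = 1.36 V.
Since V_SD = 3.37 V ≥ V_ov = 1.36 V, the device is in saturation.
I_D = ½ k_p V_ov² = 0.5 × 0.3488 × 1.36² = 0.323 mA.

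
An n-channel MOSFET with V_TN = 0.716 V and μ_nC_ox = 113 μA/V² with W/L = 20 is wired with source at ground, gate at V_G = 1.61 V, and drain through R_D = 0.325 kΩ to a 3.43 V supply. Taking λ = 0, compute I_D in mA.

V_GS = V_G = 1.61 V, so V_ov = 1.61 − 0.716 = 0.894 V.
k_n = μ_nC_ox · (W/L) = 2.26 mA/V².
Assume saturation: I_D = ½ k_n V_ov² = 0.5 × 2.26 × 0.894² = 0.903 mA, giving V_DS = V_DD − I_D R_D = 3.43 − 0.903 × 0.325 = 3.14 V.
V_DS = 3.14 V ≥ V_ov = 0.894 V, confirming saturation.

I_D = 0.903 mA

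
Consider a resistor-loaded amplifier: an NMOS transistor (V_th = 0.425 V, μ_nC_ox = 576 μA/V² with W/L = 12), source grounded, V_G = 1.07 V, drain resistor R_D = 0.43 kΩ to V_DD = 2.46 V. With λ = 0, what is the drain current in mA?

V_GS = V_G = 1.07 V, so V_ov = 1.07 − 0.425 = 0.645 V.
k_n = μ_nC_ox · (W/L) = 6.912 mA/V².
Assume saturation: I_D = ½ k_n V_ov² = 0.5 × 6.912 × 0.645² = 1.44 mA, giving V_DS = V_DD − I_D R_D = 2.46 − 1.44 × 0.43 = 1.84 V.
V_DS = 1.84 V ≥ V_ov = 0.645 V, confirming saturation.

I_D = 1.44 mA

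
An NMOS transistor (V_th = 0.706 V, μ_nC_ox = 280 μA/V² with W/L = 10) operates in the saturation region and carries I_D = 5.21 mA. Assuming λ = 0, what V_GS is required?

k_n = μ_nC_ox · (W/L) = 2.8 mA/V².
In saturation I_D = ½ k_n (V_GS − V_th)², so V_GS − V_th = √(2 I_D / k_n) = √(2 × 5.21 / 2.8) = 1.93 V.
V_GS = 0.706 + 1.93 = 2.64 V.

V_GS = 2.64 V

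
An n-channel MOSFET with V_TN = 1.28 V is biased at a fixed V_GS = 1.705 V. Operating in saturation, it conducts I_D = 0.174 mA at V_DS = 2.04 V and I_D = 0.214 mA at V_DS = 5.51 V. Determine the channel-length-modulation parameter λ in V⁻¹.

With V_GS fixed, I_D ∝ (1 + λ V_DS) in saturation, so I_D2/I_D1 = (1 + λ V_DS2)/(1 + λ V_DS1).
0.214/0.174 = 1.23 = (1 + 5.51 λ)/(1 + 2.04 λ).
Solving: λ (I_D1 V_DS2 − I_D2 V_DS1) = I_D2 − I_D1, so λ = (0.214 − 0.174) / (0.174 × 5.51 − 0.214 × 2.04) = 0.04 / 0.522 = 0.0766 V⁻¹.

λ = 0.0766 V⁻¹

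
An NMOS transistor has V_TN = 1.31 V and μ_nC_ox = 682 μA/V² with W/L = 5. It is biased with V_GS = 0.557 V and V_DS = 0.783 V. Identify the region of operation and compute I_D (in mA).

V_GS = 0.557 V < V_TN = 1.31 V, so the transistor is in cutoff.

Cutoff; I_D = 0 mA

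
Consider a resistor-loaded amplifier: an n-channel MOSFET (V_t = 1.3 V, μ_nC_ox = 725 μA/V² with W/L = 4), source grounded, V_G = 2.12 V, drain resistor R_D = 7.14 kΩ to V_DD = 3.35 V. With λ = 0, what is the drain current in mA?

I_D = 0.439 mA

V_GS = V_G = 2.12 V, so V_ov = 2.12 − 1.3 = 0.82 V.
k_n = μ_nC_ox · (W/L) = 2.9 mA/V².
Assume saturation: I_D = ½ k_n V_ov² = 0.5 × 2.9 × 0.82² = 0.975 mA, giving V_DS = V_DD − I_D R_D = 3.35 − 0.975 × 7.14 = -3.61 V.
But -3.61 V < V_ov = 0.82 V, so the device is actually in triode.
In triode I_D = k_n[V_ov V_DS − ½ V_DS²] and I_D = (V_DD − V_DS)/R_D. Equating: 10.4 V_DS² − 17.98 V_DS + 3.35 = 0, giving V_DS = 0.212 V (the root below V_ov).
I_D = (3.35 − 0.212) / 7.14 = 0.439 mA.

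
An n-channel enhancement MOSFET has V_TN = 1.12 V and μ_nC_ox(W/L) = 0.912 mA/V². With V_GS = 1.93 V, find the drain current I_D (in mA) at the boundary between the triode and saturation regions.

At the boundary V_DS = V_ov = V_GS − V_TN = 1.93 − 1.12 = 0.81 V.
I_D = ½ k_n V_ov² = 0.5 × 0.912 × 0.81² = 0.299 mA.

I_D = 0.299 mA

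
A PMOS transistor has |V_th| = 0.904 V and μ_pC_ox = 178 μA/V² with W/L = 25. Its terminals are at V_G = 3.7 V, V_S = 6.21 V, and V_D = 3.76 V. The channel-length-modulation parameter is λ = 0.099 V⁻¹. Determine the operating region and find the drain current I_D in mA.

V_SG = V_S − V_G = 6.21 − 3.7 = 2.51 V; V_SD = V_S − V_D = 6.21 − 3.76 = 2.45 V.
k_p = μ_pC_ox · (W/L) = 4.45 mA/V².
V_ov = V_SG − |V_th| = 2.51 − 0.904 = 1.61 V.
Since V_SD = 2.45 V ≥ V_ov = 1.61 V, the device is in saturation.
I_D = ½ k_p V_ov² (1 + λ V_SD) = 0.5 × 4.45 × 1.61² × (1 + 0.099 × 2.45) = 7.13 mA.

Saturation; I_D = 7.13 mA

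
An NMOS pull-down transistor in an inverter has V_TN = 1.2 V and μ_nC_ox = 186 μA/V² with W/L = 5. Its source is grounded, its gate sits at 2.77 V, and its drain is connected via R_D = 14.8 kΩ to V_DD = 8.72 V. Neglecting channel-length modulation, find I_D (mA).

I_D = 0.559 mA

V_GS = V_G = 2.77 V, so V_ov = 2.77 − 1.2 = 1.57 V.
k_n = μ_nC_ox · (W/L) = 0.93 mA/V².
Assume saturation: I_D = ½ k_n V_ov² = 0.5 × 0.93 × 1.57² = 1.15 mA, giving V_DS = V_DD − I_D R_D = 8.72 − 1.15 × 14.8 = -8.24 V.
But -8.24 V < V_ov = 1.57 V, so the device is actually in triode.
In triode I_D = k_n[V_ov V_DS − ½ V_DS²] and I_D = (V_DD − V_DS)/R_D. Equating: 6.88 V_DS² − 22.61 V_DS + 8.72 = 0, giving V_DS = 0.446 V (the root below V_ov).
I_D = (8.72 − 0.446) / 14.8 = 0.559 mA.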